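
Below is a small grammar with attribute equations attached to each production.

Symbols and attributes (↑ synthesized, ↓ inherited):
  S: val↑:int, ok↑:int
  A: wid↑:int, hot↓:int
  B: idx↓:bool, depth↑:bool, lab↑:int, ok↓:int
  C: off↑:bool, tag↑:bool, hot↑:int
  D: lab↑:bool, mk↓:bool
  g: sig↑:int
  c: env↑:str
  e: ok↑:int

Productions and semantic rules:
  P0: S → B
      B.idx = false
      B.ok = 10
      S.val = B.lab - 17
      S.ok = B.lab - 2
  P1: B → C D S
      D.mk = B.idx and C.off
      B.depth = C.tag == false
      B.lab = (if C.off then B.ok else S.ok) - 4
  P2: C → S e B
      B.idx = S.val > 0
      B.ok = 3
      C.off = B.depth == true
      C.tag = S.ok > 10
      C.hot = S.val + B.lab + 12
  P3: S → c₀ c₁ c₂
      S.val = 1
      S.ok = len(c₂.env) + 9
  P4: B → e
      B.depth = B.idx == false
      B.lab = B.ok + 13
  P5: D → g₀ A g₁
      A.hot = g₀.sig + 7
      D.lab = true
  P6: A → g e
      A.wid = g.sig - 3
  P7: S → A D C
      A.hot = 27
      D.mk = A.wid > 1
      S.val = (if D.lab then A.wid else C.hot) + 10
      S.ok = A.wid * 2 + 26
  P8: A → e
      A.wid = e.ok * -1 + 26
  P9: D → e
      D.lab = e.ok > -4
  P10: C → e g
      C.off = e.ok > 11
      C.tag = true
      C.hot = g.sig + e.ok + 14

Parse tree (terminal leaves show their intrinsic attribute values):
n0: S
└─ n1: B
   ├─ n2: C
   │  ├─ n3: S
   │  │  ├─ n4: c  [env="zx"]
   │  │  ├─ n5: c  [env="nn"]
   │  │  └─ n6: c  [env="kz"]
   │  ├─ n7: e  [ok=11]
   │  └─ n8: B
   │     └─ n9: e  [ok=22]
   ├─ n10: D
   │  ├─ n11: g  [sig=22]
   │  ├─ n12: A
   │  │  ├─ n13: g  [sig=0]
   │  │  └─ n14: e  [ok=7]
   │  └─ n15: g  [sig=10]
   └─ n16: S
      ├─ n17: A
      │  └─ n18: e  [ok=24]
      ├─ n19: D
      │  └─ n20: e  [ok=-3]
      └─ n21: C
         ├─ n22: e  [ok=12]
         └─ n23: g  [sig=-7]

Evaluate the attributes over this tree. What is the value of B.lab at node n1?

26

1. n1.idx = false  [false]
2. n1.ok = 10  [10]
3. n4.env = "zx"  [terminal]
4. n5.env = "nn"  [terminal]
5. n6.env = "kz"  [terminal]
6. n3.val = 1  [1]
7. n3.ok = 11  [len(c₂.env) + 9]
8. n7.ok = 11  [terminal]
9. n8.idx = true  [S.val > 0]
10. n8.ok = 3  [3]
11. n9.ok = 22  [terminal]
12. n8.depth = false  [B.idx == false]
13. n8.lab = 16  [B.ok + 13]
14. n2.off = false  [B.depth == true]
15. n2.tag = true  [S.ok > 10]
16. n2.hot = 29  [S.val + B.lab + 12]
17. n10.mk = false  [B.idx and C.off]
18. n11.sig = 22  [terminal]
19. n12.hot = 29  [g₀.sig + 7]
20. n13.sig = 0  [terminal]
21. n14.ok = 7  [terminal]
22. n12.wid = -3  [g.sig - 3]
23. n15.sig = 10  [terminal]
24. n10.lab = true  [true]
25. n17.hot = 27  [27]
26. n18.ok = 24  [terminal]
27. n17.wid = 2  [e.ok * -1 + 26]
28. n19.mk = true  [A.wid > 1]
29. n20.ok = -3  [terminal]
30. n19.lab = true  [e.ok > -4]
31. n22.ok = 12  [terminal]
32. n23.sig = -7  [terminal]
33. n21.off = true  [e.ok > 11]
34. n21.tag = true  [true]
35. n21.hot = 19  [g.sig + e.ok + 14]
36. n16.val = 12  [(if D.lab then A.wid else C.hot) + 10]
37. n16.ok = 30  [A.wid * 2 + 26]
38. n1.depth = false  [C.tag == false]
39. n1.lab = 26  [(if C.off then B.ok else S.ok) - 4]
40. n0.val = 9  [B.lab - 17]
41. n0.ok = 24  [B.lab - 2]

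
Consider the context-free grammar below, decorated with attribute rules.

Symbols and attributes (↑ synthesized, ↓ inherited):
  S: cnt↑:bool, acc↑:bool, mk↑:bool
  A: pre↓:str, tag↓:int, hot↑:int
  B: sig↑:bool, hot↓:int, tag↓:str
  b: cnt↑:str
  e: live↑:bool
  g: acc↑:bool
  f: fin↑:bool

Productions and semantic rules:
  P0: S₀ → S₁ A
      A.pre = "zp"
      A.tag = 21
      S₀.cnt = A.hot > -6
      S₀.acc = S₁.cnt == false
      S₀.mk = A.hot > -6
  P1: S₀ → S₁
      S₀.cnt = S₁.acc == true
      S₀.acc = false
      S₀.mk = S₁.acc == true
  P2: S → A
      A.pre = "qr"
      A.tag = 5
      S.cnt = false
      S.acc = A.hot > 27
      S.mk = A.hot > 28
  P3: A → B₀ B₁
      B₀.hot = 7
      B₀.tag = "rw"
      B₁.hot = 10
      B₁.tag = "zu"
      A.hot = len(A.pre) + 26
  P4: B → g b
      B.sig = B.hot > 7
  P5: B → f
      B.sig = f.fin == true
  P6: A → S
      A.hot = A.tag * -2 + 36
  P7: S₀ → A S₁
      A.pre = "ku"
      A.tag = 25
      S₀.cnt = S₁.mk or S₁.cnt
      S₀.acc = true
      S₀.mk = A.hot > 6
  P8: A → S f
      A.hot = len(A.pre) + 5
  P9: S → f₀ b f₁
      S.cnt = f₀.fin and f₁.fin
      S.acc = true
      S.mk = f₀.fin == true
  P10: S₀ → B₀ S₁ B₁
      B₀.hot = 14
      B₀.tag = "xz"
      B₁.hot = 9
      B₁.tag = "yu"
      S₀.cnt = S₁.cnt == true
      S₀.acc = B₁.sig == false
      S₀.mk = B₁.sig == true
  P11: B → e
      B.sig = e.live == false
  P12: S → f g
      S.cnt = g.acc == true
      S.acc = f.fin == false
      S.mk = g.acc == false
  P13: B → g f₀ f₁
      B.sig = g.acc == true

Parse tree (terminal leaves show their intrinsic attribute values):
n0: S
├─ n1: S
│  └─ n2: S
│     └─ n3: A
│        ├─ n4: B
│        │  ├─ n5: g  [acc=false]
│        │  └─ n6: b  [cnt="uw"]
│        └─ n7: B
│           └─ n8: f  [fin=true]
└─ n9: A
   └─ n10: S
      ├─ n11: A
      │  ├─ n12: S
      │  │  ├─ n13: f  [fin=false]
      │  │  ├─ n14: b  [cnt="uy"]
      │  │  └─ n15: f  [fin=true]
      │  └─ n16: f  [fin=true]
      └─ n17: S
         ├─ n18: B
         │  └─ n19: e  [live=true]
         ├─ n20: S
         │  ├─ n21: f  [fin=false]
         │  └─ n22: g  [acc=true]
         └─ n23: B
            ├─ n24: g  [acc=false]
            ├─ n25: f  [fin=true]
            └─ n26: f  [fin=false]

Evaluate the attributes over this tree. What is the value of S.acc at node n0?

false

1. n3.pre = "qr"  ["qr"]
2. n3.tag = 5  [5]
3. n4.hot = 7  [7]
4. n4.tag = "rw"  ["rw"]
5. n5.acc = false  [terminal]
6. n6.cnt = "uw"  [terminal]
7. n4.sig = false  [B.hot > 7]
8. n7.hot = 10  [10]
9. n7.tag = "zu"  ["zu"]
10. n8.fin = true  [terminal]
11. n7.sig = true  [f.fin == true]
12. n3.hot = 28  [len(A.pre) + 26]
13. n2.cnt = false  [false]
14. n2.acc = true  [A.hot > 27]
15. n2.mk = false  [A.hot > 28]
16. n1.cnt = true  [S₁.acc == true]
17. n1.acc = false  [false]
18. n1.mk = true  [S₁.acc == true]
19. n9.pre = "zp"  ["zp"]
20. n9.tag = 21  [21]
21. n11.pre = "ku"  ["ku"]
22. n11.tag = 25  [25]
23. n13.fin = false  [terminal]
24. n14.cnt = "uy"  [terminal]
25. n15.fin = true  [terminal]
26. n12.cnt = false  [f₀.fin and f₁.fin]
27. n12.acc = true  [true]
28. n12.mk = false  [f₀.fin == true]
29. n16.fin = true  [terminal]
30. n11.hot = 7  [len(A.pre) + 5]
31. n18.hot = 14  [14]
32. n18.tag = "xz"  ["xz"]
33. n19.live = true  [terminal]
34. n18.sig = false  [e.live == false]
35. n21.fin = false  [terminal]
36. n22.acc = true  [terminal]
37. n20.cnt = true  [g.acc == true]
38. n20.acc = true  [f.fin == false]
39. n20.mk = false  [g.acc == false]
40. n23.hot = 9  [9]
41. n23.tag = "yu"  ["yu"]
42. n24.acc = false  [terminal]
43. n25.fin = true  [terminal]
44. n26.fin = false  [terminal]
45. n23.sig = false  [g.acc == true]
46. n17.cnt = true  [S₁.cnt == true]
47. n17.acc = true  [B₁.sig == false]
48. n17.mk = false  [B₁.sig == true]
49. n10.cnt = true  [S₁.mk or S₁.cnt]
50. n10.acc = true  [true]
51. n10.mk = true  [A.hot > 6]
52. n9.hot = -6  [A.tag * -2 + 36]
53. n0.cnt = false  [A.hot > -6]
54. n0.acc = false  [S₁.cnt == false]
55. n0.mk = false  [A.hot > -6]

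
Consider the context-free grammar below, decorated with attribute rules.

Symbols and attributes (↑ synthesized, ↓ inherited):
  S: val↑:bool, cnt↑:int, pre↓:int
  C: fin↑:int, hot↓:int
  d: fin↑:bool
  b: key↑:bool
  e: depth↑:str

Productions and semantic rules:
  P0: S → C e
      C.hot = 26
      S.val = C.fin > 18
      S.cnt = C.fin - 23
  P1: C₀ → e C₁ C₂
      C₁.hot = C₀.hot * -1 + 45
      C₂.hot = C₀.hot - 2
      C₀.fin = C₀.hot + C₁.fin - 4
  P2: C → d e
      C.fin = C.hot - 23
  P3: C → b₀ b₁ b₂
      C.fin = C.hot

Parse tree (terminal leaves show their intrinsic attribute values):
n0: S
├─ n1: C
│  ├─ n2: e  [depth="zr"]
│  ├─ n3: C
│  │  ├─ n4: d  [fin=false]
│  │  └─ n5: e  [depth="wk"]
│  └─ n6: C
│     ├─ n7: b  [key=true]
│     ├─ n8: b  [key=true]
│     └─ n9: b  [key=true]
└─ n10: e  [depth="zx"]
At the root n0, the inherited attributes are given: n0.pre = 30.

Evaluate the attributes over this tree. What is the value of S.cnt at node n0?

1. n0.pre = 30  [given at root]
2. n1.hot = 26  [26]
3. n2.depth = "zr"  [terminal]
4. n3.hot = 19  [C₀.hot * -1 + 45]
5. n4.fin = false  [terminal]
6. n5.depth = "wk"  [terminal]
7. n3.fin = -4  [C.hot - 23]
8. n6.hot = 24  [C₀.hot - 2]
9. n7.key = true  [terminal]
10. n8.key = true  [terminal]
11. n9.key = true  [terminal]
12. n6.fin = 24  [C.hot]
13. n1.fin = 18  [C₀.hot + C₁.fin - 4]
14. n10.depth = "zx"  [terminal]
15. n0.val = false  [C.fin > 18]
16. n0.cnt = -5  [C.fin - 23]

-5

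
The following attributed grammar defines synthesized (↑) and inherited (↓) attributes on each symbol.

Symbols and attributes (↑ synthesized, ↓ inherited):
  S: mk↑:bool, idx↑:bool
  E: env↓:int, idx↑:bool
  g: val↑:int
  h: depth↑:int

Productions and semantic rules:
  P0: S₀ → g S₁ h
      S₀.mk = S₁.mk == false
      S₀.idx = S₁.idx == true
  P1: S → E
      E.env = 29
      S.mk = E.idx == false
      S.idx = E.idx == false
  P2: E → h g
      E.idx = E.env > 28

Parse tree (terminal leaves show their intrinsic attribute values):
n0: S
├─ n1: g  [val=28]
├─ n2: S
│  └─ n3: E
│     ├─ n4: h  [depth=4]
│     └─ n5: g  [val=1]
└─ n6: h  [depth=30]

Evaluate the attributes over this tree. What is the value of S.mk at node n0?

1. n1.val = 28  [terminal]
2. n3.env = 29  [29]
3. n4.depth = 4  [terminal]
4. n5.val = 1  [terminal]
5. n3.idx = true  [E.env > 28]
6. n2.mk = false  [E.idx == false]
7. n2.idx = false  [E.idx == false]
8. n6.depth = 30  [terminal]
9. n0.mk = true  [S₁.mk == false]
10. n0.idx = false  [S₁.idx == true]

true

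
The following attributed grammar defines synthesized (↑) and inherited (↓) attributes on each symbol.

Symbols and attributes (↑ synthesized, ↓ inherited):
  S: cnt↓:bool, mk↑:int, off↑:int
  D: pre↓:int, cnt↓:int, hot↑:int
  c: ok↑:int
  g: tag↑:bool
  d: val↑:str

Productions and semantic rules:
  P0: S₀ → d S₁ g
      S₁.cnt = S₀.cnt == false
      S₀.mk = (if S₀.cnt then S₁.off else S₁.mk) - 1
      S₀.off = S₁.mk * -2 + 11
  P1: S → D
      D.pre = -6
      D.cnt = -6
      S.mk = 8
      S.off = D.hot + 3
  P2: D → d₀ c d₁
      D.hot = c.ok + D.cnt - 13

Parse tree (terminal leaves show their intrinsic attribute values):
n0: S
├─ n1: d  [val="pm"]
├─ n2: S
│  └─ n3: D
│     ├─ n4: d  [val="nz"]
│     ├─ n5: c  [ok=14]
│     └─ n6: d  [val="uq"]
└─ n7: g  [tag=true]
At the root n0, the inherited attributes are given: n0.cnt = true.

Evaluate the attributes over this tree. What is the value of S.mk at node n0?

1. n0.cnt = true  [given at root]
2. n1.val = "pm"  [terminal]
3. n2.cnt = false  [S₀.cnt == false]
4. n3.pre = -6  [-6]
5. n3.cnt = -6  [-6]
6. n4.val = "nz"  [terminal]
7. n5.ok = 14  [terminal]
8. n6.val = "uq"  [terminal]
9. n3.hot = -5  [c.ok + D.cnt - 13]
10. n2.mk = 8  [8]
11. n2.off = -2  [D.hot + 3]
12. n7.tag = true  [terminal]
13. n0.mk = -3  [(if S₀.cnt then S₁.off else S₁.mk) - 1]
14. n0.off = -5  [S₁.mk * -2 + 11]

-3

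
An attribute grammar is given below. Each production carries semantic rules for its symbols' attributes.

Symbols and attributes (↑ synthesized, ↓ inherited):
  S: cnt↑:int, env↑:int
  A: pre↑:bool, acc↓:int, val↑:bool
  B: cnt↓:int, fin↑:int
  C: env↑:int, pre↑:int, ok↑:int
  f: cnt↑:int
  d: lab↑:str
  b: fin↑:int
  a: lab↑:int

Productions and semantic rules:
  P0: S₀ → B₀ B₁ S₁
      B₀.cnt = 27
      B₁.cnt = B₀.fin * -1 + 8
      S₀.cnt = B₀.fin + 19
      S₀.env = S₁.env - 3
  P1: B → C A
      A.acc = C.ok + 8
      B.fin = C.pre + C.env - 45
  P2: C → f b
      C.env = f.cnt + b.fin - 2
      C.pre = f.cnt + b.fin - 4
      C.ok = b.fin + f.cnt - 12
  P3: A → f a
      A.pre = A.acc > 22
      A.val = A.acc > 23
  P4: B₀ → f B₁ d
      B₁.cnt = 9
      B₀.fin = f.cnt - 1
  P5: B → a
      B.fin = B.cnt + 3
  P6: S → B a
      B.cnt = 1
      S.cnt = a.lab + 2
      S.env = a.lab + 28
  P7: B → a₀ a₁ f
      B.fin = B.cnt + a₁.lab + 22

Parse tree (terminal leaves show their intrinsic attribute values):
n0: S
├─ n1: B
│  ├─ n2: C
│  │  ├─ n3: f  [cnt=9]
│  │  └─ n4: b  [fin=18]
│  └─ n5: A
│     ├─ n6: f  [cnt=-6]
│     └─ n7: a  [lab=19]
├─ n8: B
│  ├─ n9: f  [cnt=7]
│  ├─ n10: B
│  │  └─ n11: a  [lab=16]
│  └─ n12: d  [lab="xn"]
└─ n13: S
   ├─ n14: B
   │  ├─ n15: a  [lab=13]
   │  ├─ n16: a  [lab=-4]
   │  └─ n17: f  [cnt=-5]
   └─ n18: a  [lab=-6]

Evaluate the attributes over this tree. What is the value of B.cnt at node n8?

1. n1.cnt = 27  [27]
2. n3.cnt = 9  [terminal]
3. n4.fin = 18  [terminal]
4. n2.env = 25  [f.cnt + b.fin - 2]
5. n2.pre = 23  [f.cnt + b.fin - 4]
6. n2.ok = 15  [b.fin + f.cnt - 12]
7. n5.acc = 23  [C.ok + 8]
8. n6.cnt = -6  [terminal]
9. n7.lab = 19  [terminal]
10. n5.pre = true  [A.acc > 22]
11. n5.val = false  [A.acc > 23]
12. n1.fin = 3  [C.pre + C.env - 45]
13. n8.cnt = 5  [B₀.fin * -1 + 8]
14. n9.cnt = 7  [terminal]
15. n10.cnt = 9  [9]
16. n11.lab = 16  [terminal]
17. n10.fin = 12  [B.cnt + 3]
18. n12.lab = "xn"  [terminal]
19. n8.fin = 6  [f.cnt - 1]
20. n14.cnt = 1  [1]
21. n15.lab = 13  [terminal]
22. n16.lab = -4  [terminal]
23. n17.cnt = -5  [terminal]
24. n14.fin = 19  [B.cnt + a₁.lab + 22]
25. n18.lab = -6  [terminal]
26. n13.cnt = -4  [a.lab + 2]
27. n13.env = 22  [a.lab + 28]
28. n0.cnt = 22  [B₀.fin + 19]
29. n0.env = 19  [S₁.env - 3]

5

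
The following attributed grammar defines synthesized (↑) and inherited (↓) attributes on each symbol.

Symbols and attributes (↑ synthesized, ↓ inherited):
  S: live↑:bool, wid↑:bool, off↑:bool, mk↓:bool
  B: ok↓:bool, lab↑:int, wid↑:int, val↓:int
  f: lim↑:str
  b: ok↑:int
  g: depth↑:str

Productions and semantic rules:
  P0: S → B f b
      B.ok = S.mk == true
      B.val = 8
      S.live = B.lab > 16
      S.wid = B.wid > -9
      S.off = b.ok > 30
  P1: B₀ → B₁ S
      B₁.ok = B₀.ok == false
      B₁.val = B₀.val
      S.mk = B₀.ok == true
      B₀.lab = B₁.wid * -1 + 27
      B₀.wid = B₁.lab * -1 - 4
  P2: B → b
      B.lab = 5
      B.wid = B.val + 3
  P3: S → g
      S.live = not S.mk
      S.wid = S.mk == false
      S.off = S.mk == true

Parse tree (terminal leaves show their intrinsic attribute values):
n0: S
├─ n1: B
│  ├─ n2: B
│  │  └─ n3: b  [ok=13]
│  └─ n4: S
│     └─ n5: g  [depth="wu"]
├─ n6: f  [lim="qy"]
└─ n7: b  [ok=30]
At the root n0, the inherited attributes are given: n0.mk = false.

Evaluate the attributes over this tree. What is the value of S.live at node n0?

1. n0.mk = false  [given at root]
2. n1.ok = false  [S.mk == true]
3. n1.val = 8  [8]
4. n2.ok = true  [B₀.ok == false]
5. n2.val = 8  [B₀.val]
6. n3.ok = 13  [terminal]
7. n2.lab = 5  [5]
8. n2.wid = 11  [B.val + 3]
9. n4.mk = false  [B₀.ok == true]
10. n5.depth = "wu"  [terminal]
11. n4.live = true  [not S.mk]
12. n4.wid = true  [S.mk == false]
13. n4.off = false  [S.mk == true]
14. n1.lab = 16  [B₁.wid * -1 + 27]
15. n1.wid = -9  [B₁.lab * -1 - 4]
16. n6.lim = "qy"  [terminal]
17. n7.ok = 30  [terminal]
18. n0.live = false  [B.lab > 16]
19. n0.wid = false  [B.wid > -9]
20. n0.off = false  [b.ok > 30]

false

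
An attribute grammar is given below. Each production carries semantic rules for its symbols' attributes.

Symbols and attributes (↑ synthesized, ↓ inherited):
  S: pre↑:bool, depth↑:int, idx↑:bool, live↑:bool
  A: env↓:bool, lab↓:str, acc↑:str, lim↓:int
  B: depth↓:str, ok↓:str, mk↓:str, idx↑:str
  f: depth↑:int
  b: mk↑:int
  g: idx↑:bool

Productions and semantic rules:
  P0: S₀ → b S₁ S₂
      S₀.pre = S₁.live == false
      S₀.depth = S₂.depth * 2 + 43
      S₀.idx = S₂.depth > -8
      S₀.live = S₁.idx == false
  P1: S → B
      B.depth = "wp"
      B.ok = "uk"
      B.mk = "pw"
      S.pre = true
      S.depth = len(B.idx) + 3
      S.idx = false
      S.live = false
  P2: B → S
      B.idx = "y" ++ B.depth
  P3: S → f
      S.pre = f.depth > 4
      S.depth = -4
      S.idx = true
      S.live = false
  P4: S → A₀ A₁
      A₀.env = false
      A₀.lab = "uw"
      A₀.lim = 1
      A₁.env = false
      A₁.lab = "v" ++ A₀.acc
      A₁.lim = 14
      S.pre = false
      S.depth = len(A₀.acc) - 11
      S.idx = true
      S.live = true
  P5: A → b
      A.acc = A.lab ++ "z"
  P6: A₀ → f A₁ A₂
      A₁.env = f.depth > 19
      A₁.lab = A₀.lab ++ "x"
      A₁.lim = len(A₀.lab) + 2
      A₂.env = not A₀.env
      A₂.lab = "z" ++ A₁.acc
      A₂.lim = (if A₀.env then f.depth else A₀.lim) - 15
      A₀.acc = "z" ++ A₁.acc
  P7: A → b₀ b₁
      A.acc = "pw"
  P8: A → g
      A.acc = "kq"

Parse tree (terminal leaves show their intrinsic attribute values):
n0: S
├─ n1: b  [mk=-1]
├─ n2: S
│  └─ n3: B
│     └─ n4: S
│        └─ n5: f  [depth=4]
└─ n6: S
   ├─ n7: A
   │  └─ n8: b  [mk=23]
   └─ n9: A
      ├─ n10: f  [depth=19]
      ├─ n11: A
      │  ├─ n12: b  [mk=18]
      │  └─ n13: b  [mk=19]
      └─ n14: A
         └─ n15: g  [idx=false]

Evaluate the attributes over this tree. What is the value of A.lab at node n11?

"vuwzx"

1. n1.mk = -1  [terminal]
2. n3.depth = "wp"  ["wp"]
3. n3.ok = "uk"  ["uk"]
4. n3.mk = "pw"  ["pw"]
5. n5.depth = 4  [terminal]
6. n4.pre = false  [f.depth > 4]
7. n4.depth = -4  [-4]
8. n4.idx = true  [true]
9. n4.live = false  [false]
10. n3.idx = "ywp"  ["y" ++ B.depth]
11. n2.pre = true  [true]
12. n2.depth = 6  [len(B.idx) + 3]
13. n2.idx = false  [false]
14. n2.live = false  [false]
15. n7.env = false  [false]
16. n7.lab = "uw"  ["uw"]
17. n7.lim = 1  [1]
18. n8.mk = 23  [terminal]
19. n7.acc = "uwz"  [A.lab ++ "z"]
20. n9.env = false  [false]
21. n9.lab = "vuwz"  ["v" ++ A₀.acc]
22. n9.lim = 14  [14]
23. n10.depth = 19  [terminal]
24. n11.env = false  [f.depth > 19]
25. n11.lab = "vuwzx"  [A₀.lab ++ "x"]
26. n11.lim = 6  [len(A₀.lab) + 2]
27. n12.mk = 18  [terminal]
28. n13.mk = 19  [terminal]
29. n11.acc = "pw"  ["pw"]
30. n14.env = true  [not A₀.env]
31. n14.lab = "zpw"  ["z" ++ A₁.acc]
32. n14.lim = -1  [(if A₀.env then f.depth else A₀.lim) - 15]
33. n15.idx = false  [terminal]
34. n14.acc = "kq"  ["kq"]
35. n9.acc = "zpw"  ["z" ++ A₁.acc]
36. n6.pre = false  [false]
37. n6.depth = -8  [len(A₀.acc) - 11]
38. n6.idx = true  [true]
39. n6.live = true  [true]
40. n0.pre = true  [S₁.live == false]
41. n0.depth = 27  [S₂.depth * 2 + 43]
42. n0.idx = false  [S₂.depth > -8]
43. n0.live = true  [S₁.idx == false]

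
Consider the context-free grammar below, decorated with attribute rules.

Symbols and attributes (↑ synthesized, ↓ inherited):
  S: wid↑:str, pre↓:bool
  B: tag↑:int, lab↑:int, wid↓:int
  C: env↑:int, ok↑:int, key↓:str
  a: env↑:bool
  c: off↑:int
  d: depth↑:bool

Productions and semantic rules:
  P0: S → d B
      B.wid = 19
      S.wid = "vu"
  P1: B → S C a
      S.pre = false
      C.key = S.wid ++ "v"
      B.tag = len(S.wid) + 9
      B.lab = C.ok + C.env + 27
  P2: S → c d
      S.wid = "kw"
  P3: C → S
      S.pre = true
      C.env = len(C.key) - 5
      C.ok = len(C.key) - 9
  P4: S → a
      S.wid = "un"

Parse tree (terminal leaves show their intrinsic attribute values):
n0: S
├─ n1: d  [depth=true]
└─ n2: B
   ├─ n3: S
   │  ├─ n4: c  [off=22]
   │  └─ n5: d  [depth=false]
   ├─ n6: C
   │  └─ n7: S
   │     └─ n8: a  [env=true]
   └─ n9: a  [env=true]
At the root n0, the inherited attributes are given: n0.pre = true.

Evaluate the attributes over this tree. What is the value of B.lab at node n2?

19

1. n0.pre = true  [given at root]
2. n1.depth = true  [terminal]
3. n2.wid = 19  [19]
4. n3.pre = false  [false]
5. n4.off = 22  [terminal]
6. n5.depth = false  [terminal]
7. n3.wid = "kw"  ["kw"]
8. n6.key = "kwv"  [S.wid ++ "v"]
9. n7.pre = true  [true]
10. n8.env = true  [terminal]
11. n7.wid = "un"  ["un"]
12. n6.env = -2  [len(C.key) - 5]
13. n6.ok = -6  [len(C.key) - 9]
14. n9.env = true  [terminal]
15. n2.tag = 11  [len(S.wid) + 9]
16. n2.lab = 19  [C.ok + C.env + 27]
17. n0.wid = "vu"  ["vu"]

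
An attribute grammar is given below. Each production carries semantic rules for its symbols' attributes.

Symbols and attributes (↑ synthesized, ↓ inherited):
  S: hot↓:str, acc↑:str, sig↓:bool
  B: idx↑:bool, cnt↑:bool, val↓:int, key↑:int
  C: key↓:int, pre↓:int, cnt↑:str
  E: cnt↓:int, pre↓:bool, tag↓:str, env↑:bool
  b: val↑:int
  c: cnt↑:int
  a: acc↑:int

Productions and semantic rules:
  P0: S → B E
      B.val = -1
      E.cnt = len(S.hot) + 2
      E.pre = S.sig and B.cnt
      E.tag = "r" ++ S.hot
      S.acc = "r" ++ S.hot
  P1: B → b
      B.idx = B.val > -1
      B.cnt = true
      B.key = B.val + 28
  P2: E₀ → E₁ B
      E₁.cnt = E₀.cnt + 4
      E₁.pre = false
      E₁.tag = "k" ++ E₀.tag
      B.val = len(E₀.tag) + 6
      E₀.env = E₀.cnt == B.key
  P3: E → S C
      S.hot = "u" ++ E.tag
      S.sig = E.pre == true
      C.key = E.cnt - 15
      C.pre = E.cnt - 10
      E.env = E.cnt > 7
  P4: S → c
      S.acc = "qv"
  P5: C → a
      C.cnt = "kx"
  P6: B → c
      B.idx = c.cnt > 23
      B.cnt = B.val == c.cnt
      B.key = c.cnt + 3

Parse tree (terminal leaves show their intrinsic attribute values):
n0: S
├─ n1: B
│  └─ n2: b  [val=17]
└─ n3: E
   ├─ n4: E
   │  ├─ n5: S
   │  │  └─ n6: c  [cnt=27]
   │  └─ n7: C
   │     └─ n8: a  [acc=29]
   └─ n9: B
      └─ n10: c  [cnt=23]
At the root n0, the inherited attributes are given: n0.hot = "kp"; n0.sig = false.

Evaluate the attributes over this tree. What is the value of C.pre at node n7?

1. n0.hot = "kp"  [given at root]
2. n0.sig = false  [given at root]
3. n1.val = -1  [-1]
4. n2.val = 17  [terminal]
5. n1.idx = false  [B.val > -1]
6. n1.cnt = true  [true]
7. n1.key = 27  [B.val + 28]
8. n3.cnt = 4  [len(S.hot) + 2]
9. n3.pre = false  [S.sig and B.cnt]
10. n3.tag = "rkp"  ["r" ++ S.hot]
11. n4.cnt = 8  [E₀.cnt + 4]
12. n4.pre = false  [false]
13. n4.tag = "krkp"  ["k" ++ E₀.tag]
14. n5.hot = "ukrkp"  ["u" ++ E.tag]
15. n5.sig = false  [E.pre == true]
16. n6.cnt = 27  [terminal]
17. n5.acc = "qv"  ["qv"]
18. n7.key = -7  [E.cnt - 15]
19. n7.pre = -2  [E.cnt - 10]
20. n8.acc = 29  [terminal]
21. n7.cnt = "kx"  ["kx"]
22. n4.env = true  [E.cnt > 7]
23. n9.val = 9  [len(E₀.tag) + 6]
24. n10.cnt = 23  [terminal]
25. n9.idx = false  [c.cnt > 23]
26. n9.cnt = false  [B.val == c.cnt]
27. n9.key = 26  [c.cnt + 3]
28. n3.env = false  [E₀.cnt == B.key]
29. n0.acc = "rkp"  ["r" ++ S.hot]

-2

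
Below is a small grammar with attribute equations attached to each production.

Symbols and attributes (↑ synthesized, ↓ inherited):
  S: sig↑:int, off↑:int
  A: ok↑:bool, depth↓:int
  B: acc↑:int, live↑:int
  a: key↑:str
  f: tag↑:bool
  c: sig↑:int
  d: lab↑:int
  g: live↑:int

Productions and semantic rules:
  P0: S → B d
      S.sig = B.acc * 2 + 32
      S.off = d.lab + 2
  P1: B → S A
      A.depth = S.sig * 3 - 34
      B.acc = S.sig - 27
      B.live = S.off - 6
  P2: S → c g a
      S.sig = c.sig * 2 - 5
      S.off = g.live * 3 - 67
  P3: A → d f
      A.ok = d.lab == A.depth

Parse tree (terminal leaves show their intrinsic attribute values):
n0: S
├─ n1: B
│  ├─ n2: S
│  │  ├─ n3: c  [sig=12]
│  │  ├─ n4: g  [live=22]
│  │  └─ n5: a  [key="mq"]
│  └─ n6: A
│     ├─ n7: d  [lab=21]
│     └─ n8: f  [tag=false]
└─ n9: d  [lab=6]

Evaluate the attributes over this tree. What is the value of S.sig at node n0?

1. n3.sig = 12  [terminal]
2. n4.live = 22  [terminal]
3. n5.key = "mq"  [terminal]
4. n2.sig = 19  [c.sig * 2 - 5]
5. n2.off = -1  [g.live * 3 - 67]
6. n6.depth = 23  [S.sig * 3 - 34]
7. n7.lab = 21  [terminal]
8. n8.tag = false  [terminal]
9. n6.ok = false  [d.lab == A.depth]
10. n1.acc = -8  [S.sig - 27]
11. n1.live = -7  [S.off - 6]
12. n9.lab = 6  [terminal]
13. n0.sig = 16  [B.acc * 2 + 32]
14. n0.off = 8  [d.lab + 2]

16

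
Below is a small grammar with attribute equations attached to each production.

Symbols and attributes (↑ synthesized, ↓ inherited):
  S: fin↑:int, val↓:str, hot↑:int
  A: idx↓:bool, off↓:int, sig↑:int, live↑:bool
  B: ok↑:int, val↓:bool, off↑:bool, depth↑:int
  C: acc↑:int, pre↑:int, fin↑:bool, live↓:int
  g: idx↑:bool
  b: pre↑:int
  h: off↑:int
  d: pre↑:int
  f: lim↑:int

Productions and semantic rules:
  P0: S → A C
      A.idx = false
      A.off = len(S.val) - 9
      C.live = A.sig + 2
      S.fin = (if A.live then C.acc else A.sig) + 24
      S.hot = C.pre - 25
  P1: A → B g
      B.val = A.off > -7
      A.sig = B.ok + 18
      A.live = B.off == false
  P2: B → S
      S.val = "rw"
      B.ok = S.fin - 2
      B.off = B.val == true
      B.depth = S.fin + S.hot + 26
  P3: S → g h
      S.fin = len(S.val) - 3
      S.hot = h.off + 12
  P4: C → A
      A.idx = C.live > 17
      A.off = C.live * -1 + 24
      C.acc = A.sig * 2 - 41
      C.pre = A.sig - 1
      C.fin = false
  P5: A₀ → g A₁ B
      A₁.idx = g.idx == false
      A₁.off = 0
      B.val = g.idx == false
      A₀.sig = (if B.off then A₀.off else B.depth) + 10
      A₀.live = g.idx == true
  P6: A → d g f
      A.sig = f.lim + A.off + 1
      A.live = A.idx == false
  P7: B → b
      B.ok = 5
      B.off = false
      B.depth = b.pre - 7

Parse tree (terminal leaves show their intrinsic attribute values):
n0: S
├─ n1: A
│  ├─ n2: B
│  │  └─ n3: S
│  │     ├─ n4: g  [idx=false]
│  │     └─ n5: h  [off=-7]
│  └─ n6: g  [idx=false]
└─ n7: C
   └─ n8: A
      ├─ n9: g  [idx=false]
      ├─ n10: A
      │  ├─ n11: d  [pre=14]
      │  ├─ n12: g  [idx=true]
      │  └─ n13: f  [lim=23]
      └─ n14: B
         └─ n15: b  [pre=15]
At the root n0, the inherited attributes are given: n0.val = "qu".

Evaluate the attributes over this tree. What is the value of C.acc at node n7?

1. n0.val = "qu"  [given at root]
2. n1.idx = false  [false]
3. n1.off = -7  [len(S.val) - 9]
4. n2.val = false  [A.off > -7]
5. n3.val = "rw"  ["rw"]
6. n4.idx = false  [terminal]
7. n5.off = -7  [terminal]
8. n3.fin = -1  [len(S.val) - 3]
9. n3.hot = 5  [h.off + 12]
10. n2.ok = -3  [S.fin - 2]
11. n2.off = false  [B.val == true]
12. n2.depth = 30  [S.fin + S.hot + 26]
13. n6.idx = false  [terminal]
14. n1.sig = 15  [B.ok + 18]
15. n1.live = true  [B.off == false]
16. n7.live = 17  [A.sig + 2]
17. n8.idx = false  [C.live > 17]
18. n8.off = 7  [C.live * -1 + 24]
19. n9.idx = false  [terminal]
20. n10.idx = true  [g.idx == false]
21. n10.off = 0  [0]
22. n11.pre = 14  [terminal]
23. n12.idx = true  [terminal]
24. n13.lim = 23  [terminal]
25. n10.sig = 24  [f.lim + A.off + 1]
26. n10.live = false  [A.idx == false]
27. n14.val = true  [g.idx == false]
28. n15.pre = 15  [terminal]
29. n14.ok = 5  [5]
30. n14.off = false  [false]
31. n14.depth = 8  [b.pre - 7]
32. n8.sig = 18  [(if B.off then A₀.off else B.depth) + 10]
33. n8.live = false  [g.idx == true]
34. n7.acc = -5  [A.sig * 2 - 41]
35. n7.pre = 17  [A.sig - 1]
36. n7.fin = false  [false]
37. n0.fin = 19  [(if A.live then C.acc else A.sig) + 24]
38. n0.hot = -8  [C.pre - 25]

-5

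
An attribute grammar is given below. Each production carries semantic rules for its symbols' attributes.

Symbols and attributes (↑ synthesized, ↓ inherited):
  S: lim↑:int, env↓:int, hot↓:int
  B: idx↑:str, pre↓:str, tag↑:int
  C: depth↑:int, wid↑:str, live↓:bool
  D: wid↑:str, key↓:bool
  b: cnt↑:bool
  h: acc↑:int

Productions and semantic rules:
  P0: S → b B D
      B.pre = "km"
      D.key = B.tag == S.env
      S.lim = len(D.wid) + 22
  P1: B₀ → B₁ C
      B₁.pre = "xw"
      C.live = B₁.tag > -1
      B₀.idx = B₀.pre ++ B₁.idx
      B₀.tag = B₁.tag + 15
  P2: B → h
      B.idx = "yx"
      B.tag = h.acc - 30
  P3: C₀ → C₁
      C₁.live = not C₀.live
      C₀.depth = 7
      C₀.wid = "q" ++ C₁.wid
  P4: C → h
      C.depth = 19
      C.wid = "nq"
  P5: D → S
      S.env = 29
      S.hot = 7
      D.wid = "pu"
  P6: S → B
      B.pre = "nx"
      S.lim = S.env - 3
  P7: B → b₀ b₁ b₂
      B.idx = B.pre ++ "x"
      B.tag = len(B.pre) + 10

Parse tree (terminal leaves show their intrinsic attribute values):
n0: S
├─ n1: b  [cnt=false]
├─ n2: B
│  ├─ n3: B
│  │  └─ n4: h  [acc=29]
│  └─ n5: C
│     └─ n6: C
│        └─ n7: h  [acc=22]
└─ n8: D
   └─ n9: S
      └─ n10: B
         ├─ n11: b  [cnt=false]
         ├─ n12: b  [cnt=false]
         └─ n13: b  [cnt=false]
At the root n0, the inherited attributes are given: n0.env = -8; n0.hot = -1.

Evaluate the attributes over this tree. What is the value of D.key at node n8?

false

1. n0.env = -8  [given at root]
2. n0.hot = -1  [given at root]
3. n1.cnt = false  [terminal]
4. n2.pre = "km"  ["km"]
5. n3.pre = "xw"  ["xw"]
6. n4.acc = 29  [terminal]
7. n3.idx = "yx"  ["yx"]
8. n3.tag = -1  [h.acc - 30]
9. n5.live = false  [B₁.tag > -1]
10. n6.live = true  [not C₀.live]
11. n7.acc = 22  [terminal]
12. n6.depth = 19  [19]
13. n6.wid = "nq"  ["nq"]
14. n5.depth = 7  [7]
15. n5.wid = "qnq"  ["q" ++ C₁.wid]
16. n2.idx = "kmyx"  [B₀.pre ++ B₁.idx]
17. n2.tag = 14  [B₁.tag + 15]
18. n8.key = false  [B.tag == S.env]
19. n9.env = 29  [29]
20. n9.hot = 7  [7]
21. n10.pre = "nx"  ["nx"]
22. n11.cnt = false  [terminal]
23. n12.cnt = false  [terminal]
24. n13.cnt = false  [terminal]
25. n10.idx = "nxx"  [B.pre ++ "x"]
26. n10.tag = 12  [len(B.pre) + 10]
27. n9.lim = 26  [S.env - 3]
28. n8.wid = "pu"  ["pu"]
29. n0.lim = 24  [len(D.wid) + 22]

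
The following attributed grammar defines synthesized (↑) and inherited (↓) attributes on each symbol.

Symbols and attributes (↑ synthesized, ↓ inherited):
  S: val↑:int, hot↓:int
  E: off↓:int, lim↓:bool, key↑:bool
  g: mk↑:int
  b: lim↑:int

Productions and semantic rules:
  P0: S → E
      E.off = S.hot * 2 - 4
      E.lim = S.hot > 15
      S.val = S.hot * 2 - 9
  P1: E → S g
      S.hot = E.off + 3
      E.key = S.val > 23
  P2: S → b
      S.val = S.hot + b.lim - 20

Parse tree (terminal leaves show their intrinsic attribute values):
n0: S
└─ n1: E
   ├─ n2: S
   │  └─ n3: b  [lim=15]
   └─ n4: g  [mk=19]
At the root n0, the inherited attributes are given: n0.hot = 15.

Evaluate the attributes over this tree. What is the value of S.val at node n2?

1. n0.hot = 15  [given at root]
2. n1.off = 26  [S.hot * 2 - 4]
3. n1.lim = false  [S.hot > 15]
4. n2.hot = 29  [E.off + 3]
5. n3.lim = 15  [terminal]
6. n2.val = 24  [S.hot + b.lim - 20]
7. n4.mk = 19  [terminal]
8. n1.key = true  [S.val > 23]
9. n0.val = 21  [S.hot * 2 - 9]

24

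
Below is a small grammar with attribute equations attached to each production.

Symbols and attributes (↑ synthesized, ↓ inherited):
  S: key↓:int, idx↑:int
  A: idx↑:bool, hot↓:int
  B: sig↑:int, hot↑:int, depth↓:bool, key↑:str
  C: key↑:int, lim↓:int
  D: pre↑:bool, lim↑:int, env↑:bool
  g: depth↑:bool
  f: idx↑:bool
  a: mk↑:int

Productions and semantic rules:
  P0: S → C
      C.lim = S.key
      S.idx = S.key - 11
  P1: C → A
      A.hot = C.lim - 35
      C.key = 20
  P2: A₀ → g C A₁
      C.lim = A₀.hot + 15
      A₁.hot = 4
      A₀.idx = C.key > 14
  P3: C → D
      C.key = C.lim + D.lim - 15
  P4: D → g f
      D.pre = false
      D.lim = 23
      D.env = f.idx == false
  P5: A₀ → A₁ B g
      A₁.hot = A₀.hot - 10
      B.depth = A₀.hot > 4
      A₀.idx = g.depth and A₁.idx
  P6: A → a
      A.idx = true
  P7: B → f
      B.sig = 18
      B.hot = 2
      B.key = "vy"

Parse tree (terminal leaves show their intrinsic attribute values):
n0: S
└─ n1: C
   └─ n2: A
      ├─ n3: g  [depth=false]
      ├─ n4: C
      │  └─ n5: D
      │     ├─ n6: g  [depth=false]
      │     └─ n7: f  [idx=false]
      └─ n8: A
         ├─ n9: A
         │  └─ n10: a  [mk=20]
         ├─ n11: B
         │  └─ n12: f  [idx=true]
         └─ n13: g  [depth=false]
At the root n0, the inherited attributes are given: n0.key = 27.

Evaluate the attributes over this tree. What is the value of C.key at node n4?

15

1. n0.key = 27  [given at root]
2. n1.lim = 27  [S.key]
3. n2.hot = -8  [C.lim - 35]
4. n3.depth = false  [terminal]
5. n4.lim = 7  [A₀.hot + 15]
6. n6.depth = false  [terminal]
7. n7.idx = false  [terminal]
8. n5.pre = false  [false]
9. n5.lim = 23  [23]
10. n5.env = true  [f.idx == false]
11. n4.key = 15  [C.lim + D.lim - 15]
12. n8.hot = 4  [4]
13. n9.hot = -6  [A₀.hot - 10]
14. n10.mk = 20  [terminal]
15. n9.idx = true  [true]
16. n11.depth = false  [A₀.hot > 4]
17. n12.idx = true  [terminal]
18. n11.sig = 18  [18]
19. n11.hot = 2  [2]
20. n11.key = "vy"  ["vy"]
21. n13.depth = false  [terminal]
22. n8.idx = false  [g.depth and A₁.idx]
23. n2.idx = true  [C.key > 14]
24. n1.key = 20  [20]
25. n0.idx = 16  [S.key - 11]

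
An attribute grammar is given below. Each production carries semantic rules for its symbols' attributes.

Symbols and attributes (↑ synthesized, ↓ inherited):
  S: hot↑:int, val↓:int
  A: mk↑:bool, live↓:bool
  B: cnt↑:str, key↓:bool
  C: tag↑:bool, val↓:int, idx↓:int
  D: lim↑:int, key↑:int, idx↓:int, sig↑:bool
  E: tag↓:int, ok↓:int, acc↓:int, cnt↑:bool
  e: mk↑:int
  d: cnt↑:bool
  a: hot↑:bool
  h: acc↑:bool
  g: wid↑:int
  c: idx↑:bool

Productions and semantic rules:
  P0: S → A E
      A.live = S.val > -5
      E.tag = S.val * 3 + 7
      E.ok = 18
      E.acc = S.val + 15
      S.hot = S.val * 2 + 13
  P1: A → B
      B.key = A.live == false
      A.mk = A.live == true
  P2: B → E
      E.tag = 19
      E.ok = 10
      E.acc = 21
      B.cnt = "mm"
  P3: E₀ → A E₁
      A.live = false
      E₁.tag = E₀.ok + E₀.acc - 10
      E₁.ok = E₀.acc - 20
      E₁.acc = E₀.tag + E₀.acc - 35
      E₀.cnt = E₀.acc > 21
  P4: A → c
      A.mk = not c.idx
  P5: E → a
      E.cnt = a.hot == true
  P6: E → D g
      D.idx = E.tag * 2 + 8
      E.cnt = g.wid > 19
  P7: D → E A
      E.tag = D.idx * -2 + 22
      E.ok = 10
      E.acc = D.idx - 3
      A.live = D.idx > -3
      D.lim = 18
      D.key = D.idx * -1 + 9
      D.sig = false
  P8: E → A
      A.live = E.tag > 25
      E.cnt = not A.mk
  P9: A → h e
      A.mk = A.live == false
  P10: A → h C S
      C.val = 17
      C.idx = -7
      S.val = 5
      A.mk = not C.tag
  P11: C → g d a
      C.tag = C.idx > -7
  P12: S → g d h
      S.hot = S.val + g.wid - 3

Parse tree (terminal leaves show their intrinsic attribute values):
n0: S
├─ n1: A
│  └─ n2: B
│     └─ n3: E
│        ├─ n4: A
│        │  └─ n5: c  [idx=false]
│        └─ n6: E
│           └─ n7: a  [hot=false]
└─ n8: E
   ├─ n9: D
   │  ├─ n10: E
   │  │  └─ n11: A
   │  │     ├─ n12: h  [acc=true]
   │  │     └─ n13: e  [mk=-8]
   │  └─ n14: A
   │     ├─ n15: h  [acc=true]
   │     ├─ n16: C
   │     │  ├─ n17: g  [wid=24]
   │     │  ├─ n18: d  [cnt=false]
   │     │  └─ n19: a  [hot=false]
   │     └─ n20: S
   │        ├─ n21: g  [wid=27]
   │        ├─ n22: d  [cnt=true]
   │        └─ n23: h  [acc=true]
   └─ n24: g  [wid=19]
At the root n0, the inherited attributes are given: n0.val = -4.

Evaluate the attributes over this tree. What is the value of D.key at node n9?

11

1. n0.val = -4  [given at root]
2. n1.live = true  [S.val > -5]
3. n2.key = false  [A.live == false]
4. n3.tag = 19  [19]
5. n3.ok = 10  [10]
6. n3.acc = 21  [21]
7. n4.live = false  [false]
8. n5.idx = false  [terminal]
9. n4.mk = true  [not c.idx]
10. n6.tag = 21  [E₀.ok + E₀.acc - 10]
11. n6.ok = 1  [E₀.acc - 20]
12. n6.acc = 5  [E₀.tag + E₀.acc - 35]
13. n7.hot = false  [terminal]
14. n6.cnt = false  [a.hot == true]
15. n3.cnt = false  [E₀.acc > 21]
16. n2.cnt = "mm"  ["mm"]
17. n1.mk = true  [A.live == true]
18. n8.tag = -5  [S.val * 3 + 7]
19. n8.ok = 18  [18]
20. n8.acc = 11  [S.val + 15]
21. n9.idx = -2  [E.tag * 2 + 8]
22. n10.tag = 26  [D.idx * -2 + 22]
23. n10.ok = 10  [10]
24. n10.acc = -5  [D.idx - 3]
25. n11.live = true  [E.tag > 25]
26. n12.acc = true  [terminal]
27. n13.mk = -8  [terminal]
28. n11.mk = false  [A.live == false]
29. n10.cnt = true  [not A.mk]
30. n14.live = true  [D.idx > -3]
31. n15.acc = true  [terminal]
32. n16.val = 17  [17]
33. n16.idx = -7  [-7]
34. n17.wid = 24  [terminal]
35. n18.cnt = false  [terminal]
36. n19.hot = false  [terminal]
37. n16.tag = false  [C.idx > -7]
38. n20.val = 5  [5]
39. n21.wid = 27  [terminal]
40. n22.cnt = true  [terminal]
41. n23.acc = true  [terminal]
42. n20.hot = 29  [S.val + g.wid - 3]
43. n14.mk = true  [not C.tag]
44. n9.lim = 18  [18]
45. n9.key = 11  [D.idx * -1 + 9]
46. n9.sig = false  [false]
47. n24.wid = 19  [terminal]
48. n8.cnt = false  [g.wid > 19]
49. n0.hot = 5  [S.val * 2 + 13]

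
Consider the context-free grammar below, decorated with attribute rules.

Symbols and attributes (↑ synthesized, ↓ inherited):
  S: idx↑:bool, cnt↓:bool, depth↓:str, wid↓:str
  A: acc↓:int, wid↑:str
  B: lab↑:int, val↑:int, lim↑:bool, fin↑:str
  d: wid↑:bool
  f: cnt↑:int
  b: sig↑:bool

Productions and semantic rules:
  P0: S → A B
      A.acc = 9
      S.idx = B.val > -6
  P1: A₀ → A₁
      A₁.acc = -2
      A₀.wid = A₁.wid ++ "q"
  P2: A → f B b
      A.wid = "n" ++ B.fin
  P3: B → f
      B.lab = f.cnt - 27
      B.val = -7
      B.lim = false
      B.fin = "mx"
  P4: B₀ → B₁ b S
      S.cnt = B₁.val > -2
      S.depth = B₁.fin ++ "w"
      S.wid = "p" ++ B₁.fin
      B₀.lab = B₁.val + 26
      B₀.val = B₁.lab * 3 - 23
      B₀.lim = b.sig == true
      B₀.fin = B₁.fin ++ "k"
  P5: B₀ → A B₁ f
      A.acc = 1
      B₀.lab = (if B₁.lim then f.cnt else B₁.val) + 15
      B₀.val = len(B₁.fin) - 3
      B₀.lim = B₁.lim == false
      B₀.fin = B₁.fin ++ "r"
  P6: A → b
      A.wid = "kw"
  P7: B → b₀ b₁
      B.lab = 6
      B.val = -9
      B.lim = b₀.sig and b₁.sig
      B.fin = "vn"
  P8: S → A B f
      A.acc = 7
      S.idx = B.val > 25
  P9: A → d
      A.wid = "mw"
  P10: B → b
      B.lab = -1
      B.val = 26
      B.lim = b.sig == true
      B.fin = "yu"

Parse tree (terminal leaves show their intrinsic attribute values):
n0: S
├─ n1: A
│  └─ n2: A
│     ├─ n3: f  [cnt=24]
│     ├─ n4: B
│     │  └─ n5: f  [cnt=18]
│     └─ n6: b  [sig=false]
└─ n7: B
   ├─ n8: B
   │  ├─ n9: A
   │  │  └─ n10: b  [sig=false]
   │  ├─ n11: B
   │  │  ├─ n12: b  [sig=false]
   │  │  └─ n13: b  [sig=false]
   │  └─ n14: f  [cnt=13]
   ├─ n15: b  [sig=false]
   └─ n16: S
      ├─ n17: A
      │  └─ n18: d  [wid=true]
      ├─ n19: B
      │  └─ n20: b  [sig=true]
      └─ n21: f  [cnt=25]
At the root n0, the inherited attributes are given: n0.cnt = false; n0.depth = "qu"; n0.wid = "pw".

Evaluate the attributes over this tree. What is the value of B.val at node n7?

1. n0.cnt = false  [given at root]
2. n0.depth = "qu"  [given at root]
3. n0.wid = "pw"  [given at root]
4. n1.acc = 9  [9]
5. n2.acc = -2  [-2]
6. n3.cnt = 24  [terminal]
7. n5.cnt = 18  [terminal]
8. n4.lab = -9  [f.cnt - 27]
9. n4.val = -7  [-7]
10. n4.lim = false  [false]
11. n4.fin = "mx"  ["mx"]
12. n6.sig = false  [terminal]
13. n2.wid = "nmx"  ["n" ++ B.fin]
14. n1.wid = "nmxq"  [A₁.wid ++ "q"]
15. n9.acc = 1  [1]
16. n10.sig = false  [terminal]
17. n9.wid = "kw"  ["kw"]
18. n12.sig = false  [terminal]
19. n13.sig = false  [terminal]
20. n11.lab = 6  [6]
21. n11.val = -9  [-9]
22. n11.lim = false  [b₀.sig and b₁.sig]
23. n11.fin = "vn"  ["vn"]
24. n14.cnt = 13  [terminal]
25. n8.lab = 6  [(if B₁.lim then f.cnt else B₁.val) + 15]
26. n8.val = -1  [len(B₁.fin) - 3]
27. n8.lim = true  [B₁.lim == false]
28. n8.fin = "vnr"  [B₁.fin ++ "r"]
29. n15.sig = false  [terminal]
30. n16.cnt = true  [B₁.val > -2]
31. n16.depth = "vnrw"  [B₁.fin ++ "w"]
32. n16.wid = "pvnr"  ["p" ++ B₁.fin]
33. n17.acc = 7  [7]
34. n18.wid = true  [terminal]
35. n17.wid = "mw"  ["mw"]
36. n20.sig = true  [terminal]
37. n19.lab = -1  [-1]
38. n19.val = 26  [26]
39. n19.lim = true  [b.sig == true]
40. n19.fin = "yu"  ["yu"]
41. n21.cnt = 25  [terminal]
42. n16.idx = true  [B.val > 25]
43. n7.lab = 25  [B₁.val + 26]
44. n7.val = -5  [B₁.lab * 3 - 23]
45. n7.lim = false  [b.sig == true]
46. n7.fin = "vnrk"  [B₁.fin ++ "k"]
47. n0.idx = true  [B.val > -6]

-5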